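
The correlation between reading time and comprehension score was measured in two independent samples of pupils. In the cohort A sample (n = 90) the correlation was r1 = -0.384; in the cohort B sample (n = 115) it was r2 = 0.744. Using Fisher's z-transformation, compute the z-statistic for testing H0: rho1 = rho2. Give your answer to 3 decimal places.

-9.545

z1 = atanh(-0.384) = -0.404743,  z2 = atanh(0.744) = 0.959380
SE = √(1/(n1−3) + 1/(n2−3)) = √(1/87 + 1/112) = √(0.0114943 + 0.0089286) = √0.0204229 = 0.142909
z = (z1 − z2)/SE = (-0.404743 − 0.959380) / 0.142909 = -1.364123 / 0.142909 = -9.545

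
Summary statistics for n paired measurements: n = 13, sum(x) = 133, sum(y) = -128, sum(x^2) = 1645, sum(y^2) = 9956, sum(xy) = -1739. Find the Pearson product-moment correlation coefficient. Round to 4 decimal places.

-0.2731

Numerator: nΣxy − (Σx)(Σy) = 13·(-1739) − (133)(-128) = -5583
Denominator: √[(nΣx²−(Σx)²)(nΣy²−(Σy)²)]
  nΣx²−(Σx)² = 13·1645 − 17689 = 3696;  nΣy²−(Σy)² = 13·9956 − 16384 = 113044
  √(3696·113044) = √417810624 = 20440.4164
r = -5583 / 20440.4164 = -0.2731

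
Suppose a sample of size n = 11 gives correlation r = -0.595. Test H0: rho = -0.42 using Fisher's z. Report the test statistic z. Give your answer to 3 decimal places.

Fisher z: atanh(-0.595) = -0.685371, atanh(-0.42) = -0.447692
z = (z_r − z_0)·√(n−3) = (-0.685371 − (-0.447692))·√8 = -0.237679 · 2.828427 = -0.672

-0.672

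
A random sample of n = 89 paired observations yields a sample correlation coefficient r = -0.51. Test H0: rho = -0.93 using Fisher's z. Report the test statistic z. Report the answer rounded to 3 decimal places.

10.161

Fisher z: atanh(-0.51) = -0.562730, atanh(-0.93) = -1.658390
z = (z_r − z_0)·√(n−3) = (-0.562730 − (-1.658390))·√86 = 1.095660 · 9.273618 = 10.161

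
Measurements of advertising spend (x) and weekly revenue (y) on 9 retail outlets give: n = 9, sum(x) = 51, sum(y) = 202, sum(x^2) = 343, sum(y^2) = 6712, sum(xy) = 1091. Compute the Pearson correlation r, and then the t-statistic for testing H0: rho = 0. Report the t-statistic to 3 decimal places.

Numerator: nΣxy − (Σx)(Σy) = 9·1091 − (51)(202) = -483
Denominator: √[(nΣx²−(Σx)²)(nΣy²−(Σy)²)]
  nΣx²−(Σx)² = 9·343 − 2601 = 486;  nΣy²−(Σy)² = 9·6712 − 40804 = 19604
  √(486·19604) = √9527544 = 3086.6720
r = -483 / 3086.6720 = -0.1565
t = r·√(n−2)/√(1−r²) = -0.1565·√7 / √(1−0.024492) = -0.414060 / 0.987678 = -0.419

-0.419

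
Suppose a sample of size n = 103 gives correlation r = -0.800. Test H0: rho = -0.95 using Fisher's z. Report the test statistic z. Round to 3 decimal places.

7.332

Fisher z: atanh(-0.800) = -1.098612, atanh(-0.95) = -1.831781
z = (z_r − z_0)·√(n−3) = (-1.098612 − (-1.831781))·√100 = 0.733169 · 10.000000 = 7.332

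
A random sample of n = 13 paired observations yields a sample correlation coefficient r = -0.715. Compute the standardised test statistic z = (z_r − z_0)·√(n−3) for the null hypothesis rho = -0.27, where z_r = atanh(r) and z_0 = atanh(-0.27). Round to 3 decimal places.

-1.962

z_r = atanh(-0.715) = -0.897340,  z_0 = atanh(-0.27) = -0.276864
SE = 1/√(n−3) = 1/√10 = 0.316228
z = (z_r − z_0)/SE = (-0.897340 − (-0.276864)) / 0.316228 = -0.620476 / 0.316228 = -1.962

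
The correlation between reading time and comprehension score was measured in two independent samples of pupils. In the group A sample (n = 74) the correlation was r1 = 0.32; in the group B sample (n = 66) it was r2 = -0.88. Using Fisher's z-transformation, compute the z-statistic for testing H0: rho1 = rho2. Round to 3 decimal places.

z1 = atanh(0.32) = 0.331647,  z2 = atanh(-0.88) = -1.375768
SE = √(1/(n1−3) + 1/(n2−3)) = √(1/71 + 1/63) = √(0.0140845 + 0.0158730) = √0.0299575 = 0.173082
z = (z1 − z2)/SE = (0.331647 − (-1.375768)) / 0.173082 = 1.707415 / 0.173082 = 9.865

9.865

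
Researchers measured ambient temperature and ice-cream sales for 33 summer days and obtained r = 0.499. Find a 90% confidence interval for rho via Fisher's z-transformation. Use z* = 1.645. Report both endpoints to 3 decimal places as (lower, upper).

Fisher z: z_r = atanh(r) = ½·ln((1+0.499)/(1−0.499)) = 0.547974
SE(z) = 1/√(n−3) = 1/√30 = 0.182574
90% ⇒ z* = 1.645; margin = 1.645·0.182574 = 0.300334
CI on z-scale: (0.247640, 0.848308)
Back-transform: tanh(0.247640) = 0.242699, tanh(0.848308) = 0.690184

(0.243, 0.690)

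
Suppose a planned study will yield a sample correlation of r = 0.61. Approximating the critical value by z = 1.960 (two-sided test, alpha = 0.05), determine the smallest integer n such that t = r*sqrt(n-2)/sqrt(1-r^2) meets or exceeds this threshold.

Need r·√(n−2)/√(1−r²) ≥ 1.960
√(n−2) ≥ 1.960·√(1−0.3721) / 0.61 = 1.960·0.792401 / 0.61 = 2.5461
n−2 ≥ 6.4826  ⇒  n ≥ 8.4826
Smallest integer n = 9

9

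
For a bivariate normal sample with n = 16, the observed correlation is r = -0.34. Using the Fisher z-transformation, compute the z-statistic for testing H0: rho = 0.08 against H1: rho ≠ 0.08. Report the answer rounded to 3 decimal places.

Fisher z: atanh(-0.34) = -0.354093, atanh(0.08) = 0.080171
z = (z_r − z_0)·√(n−3) = (-0.354093 − 0.080171)·√13 = -0.434264 · 3.605551 = -1.566

-1.566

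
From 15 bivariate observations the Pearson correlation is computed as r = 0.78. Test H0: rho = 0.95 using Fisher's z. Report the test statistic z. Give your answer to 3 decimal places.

-2.724

z_r = atanh(0.78) = 1.045371,  z_0 = atanh(0.95) = 1.831781
SE = 1/√(n−3) = 1/√12 = 0.288675
z = (z_r − z_0)/SE = (1.045371 − 1.831781) / 0.288675 = -0.786410 / 0.288675 = -2.724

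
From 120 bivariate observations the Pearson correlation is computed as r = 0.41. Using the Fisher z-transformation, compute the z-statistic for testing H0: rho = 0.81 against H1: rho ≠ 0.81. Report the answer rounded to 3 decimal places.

z_r = atanh(0.41) = 0.435611,  z_0 = atanh(0.81) = 1.127029
SE = 1/√(n−3) = 1/√117 = 0.092450
z = (z_r − z_0)/SE = (0.435611 − 1.127029) / 0.092450 = -0.691418 / 0.092450 = -7.479

-7.479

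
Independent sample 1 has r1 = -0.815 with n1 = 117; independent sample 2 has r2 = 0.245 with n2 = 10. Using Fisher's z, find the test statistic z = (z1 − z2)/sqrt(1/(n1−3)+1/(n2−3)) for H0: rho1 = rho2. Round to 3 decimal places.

-3.574

Fisher z-transforms: z1 = atanh(-0.815) = -1.141742, z2 = atanh(0.245) = 0.250087; difference d = -1.391829
Var(d) = 1/114 + 1/7 = 0.0087719 + 0.1428571 = 0.1516290
z = d/√Var(d) = -1.391829 / √0.1516290 = -1.391829 / 0.389396 = -3.574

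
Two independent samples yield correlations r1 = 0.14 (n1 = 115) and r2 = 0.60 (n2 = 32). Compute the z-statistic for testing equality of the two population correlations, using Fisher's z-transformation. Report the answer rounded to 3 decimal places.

z1 = atanh(0.14) = 0.140926,  z2 = atanh(0.60) = 0.693147
SE = √(1/(n1−3) + 1/(n2−3)) = √(1/112 + 1/29) = √(0.0089286 + 0.0344828) = √0.0434114 = 0.208354
z = (z1 − z2)/SE = (0.140926 − 0.693147) / 0.208354 = -0.552221 / 0.208354 = -2.650

-2.650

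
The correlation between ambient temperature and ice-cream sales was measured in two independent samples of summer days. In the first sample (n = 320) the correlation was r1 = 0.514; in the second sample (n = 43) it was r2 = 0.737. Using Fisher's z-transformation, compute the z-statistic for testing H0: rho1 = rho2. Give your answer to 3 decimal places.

-2.239

z1 = atanh(0.514) = 0.568151,  z2 = atanh(0.737) = 0.943880
SE = √(1/(n1−3) + 1/(n2−3)) = √(1/317 + 1/40) = √(0.0031546 + 0.0250000) = √0.0281546 = 0.167793
z = (z1 − z2)/SE = (0.568151 − 0.943880) / 0.167793 = -0.375729 / 0.167793 = -2.239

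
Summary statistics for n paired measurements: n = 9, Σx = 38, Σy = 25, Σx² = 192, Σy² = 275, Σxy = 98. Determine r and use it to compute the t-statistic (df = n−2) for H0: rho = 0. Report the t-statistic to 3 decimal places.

S_xy = nΣxy − ΣxΣy = 9·98 − 38·25 = 882 − 950 = -68
S_xx = nΣx² − (Σx)² = 9·192 − 38² = 1728 − 1444 = 284
S_yy = nΣy² − (Σy)² = 9·275 − 25² = 2475 − 625 = 1850
r = S_xy / √(S_xx·S_yy) = -68 / √(284·1850) = -68 / √525400 = -68 / 724.8448 = -0.0938
t = r·√(n−2)/√(1−r²) = -0.0938·√7 / √(1−0.008798) = -0.248171 / 0.995591 = -0.249

-0.249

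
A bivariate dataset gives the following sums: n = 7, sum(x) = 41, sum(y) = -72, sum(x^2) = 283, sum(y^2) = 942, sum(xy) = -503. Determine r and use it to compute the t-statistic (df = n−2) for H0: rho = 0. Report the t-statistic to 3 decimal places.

Numerator: nΣxy − (Σx)(Σy) = 7·(-503) − (41)(-72) = -569
Denominator: √[(nΣx²−(Σx)²)(nΣy²−(Σy)²)]
  nΣx²−(Σx)² = 7·283 − 1681 = 300;  nΣy²−(Σy)² = 7·942 − 5184 = 1410
  √(300·1410) = √423000 = 650.3845
r = -569 / 650.3845 = -0.8749
t = r·√(n−2)/√(1−r²) = -0.8749·√5 / √(1−0.765450) = -1.956336 / 0.484304 = -4.039

-4.039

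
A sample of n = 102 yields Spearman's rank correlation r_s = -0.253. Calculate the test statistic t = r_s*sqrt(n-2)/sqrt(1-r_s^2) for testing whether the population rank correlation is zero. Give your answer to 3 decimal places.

1 − r_s² = 1 − 0.064009 = 0.935991;  √(1−r_s²) = 0.967466
√(n−2) = √100 = 10.000000
t = r_s·√(n−2)/√(1−r_s²) = -0.253 · 10.000000 / 0.967466 = -2.615

-2.615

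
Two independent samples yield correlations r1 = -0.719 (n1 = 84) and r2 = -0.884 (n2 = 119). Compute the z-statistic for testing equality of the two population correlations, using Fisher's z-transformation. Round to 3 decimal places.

3.372

Fisher z-transforms: z1 = atanh(-0.719) = -0.905572, z2 = atanh(-0.884) = -1.393781; difference d = 0.488209
Var(d) = 1/81 + 1/116 = 0.0123457 + 0.0086207 = 0.0209664
z = d/√Var(d) = 0.488209 / √0.0209664 = 0.488209 / 0.144798 = 3.372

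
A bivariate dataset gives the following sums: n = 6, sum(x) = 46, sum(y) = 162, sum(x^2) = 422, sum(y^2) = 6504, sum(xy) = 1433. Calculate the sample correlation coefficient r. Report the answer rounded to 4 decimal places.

Numerator: nΣxy − (Σx)(Σy) = 6·1433 − (46)(162) = 1146
Denominator: √[(nΣx²−(Σx)²)(nΣy²−(Σy)²)]
  nΣx²−(Σx)² = 6·422 − 2116 = 416;  nΣy²−(Σy)² = 6·6504 − 26244 = 12780
  √(416·12780) = √5316480 = 2305.7493
r = 1146 / 2305.7493 = 0.4970

0.4970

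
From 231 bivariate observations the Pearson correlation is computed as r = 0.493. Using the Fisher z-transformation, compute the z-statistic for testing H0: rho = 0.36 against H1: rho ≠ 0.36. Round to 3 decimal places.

z_r = atanh(0.493) = 0.540016,  z_0 = atanh(0.36) = 0.376886
SE = 1/√(n−3) = 1/√228 = 0.066227
z = (z_r − z_0)/SE = (0.540016 − 0.376886) / 0.066227 = 0.163130 / 0.066227 = 2.463

2.463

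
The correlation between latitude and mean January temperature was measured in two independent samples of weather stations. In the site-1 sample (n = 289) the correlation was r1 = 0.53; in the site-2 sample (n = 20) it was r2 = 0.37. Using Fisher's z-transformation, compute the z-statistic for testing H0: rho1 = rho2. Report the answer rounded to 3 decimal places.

Fisher z-transforms: z1 = atanh(0.53) = 0.590145, z2 = atanh(0.37) = 0.388423; difference d = 0.201722
Var(d) = 1/286 + 1/17 = 0.0034965 + 0.0588235 = 0.0623200
z = d/√Var(d) = 0.201722 / √0.0623200 = 0.201722 / 0.249640 = 0.808

0.808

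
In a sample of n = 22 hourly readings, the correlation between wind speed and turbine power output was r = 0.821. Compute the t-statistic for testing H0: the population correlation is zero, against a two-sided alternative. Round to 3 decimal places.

1 − r² = 1 − 0.674041 = 0.325959;  √(1−r²) = 0.570928
√(n−2) = √20 = 4.472136
t = r·√(n−2)/√(1−r²) = 0.821 · 4.472136 / 0.570928 = 6.431

6.431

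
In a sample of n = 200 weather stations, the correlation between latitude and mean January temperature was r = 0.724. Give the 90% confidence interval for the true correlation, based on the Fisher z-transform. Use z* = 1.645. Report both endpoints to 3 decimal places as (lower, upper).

(0.663, 0.775)

z_r = atanh(0.724) = 0.916001;  SE = 1/√(n−3) = 1/√197 = 0.071247
z-limits: 0.916001 ± 1.645·0.071247 = 0.916001 ± 0.117201 = [0.798800, 1.033202]
ρ-limits: (tanh 0.798800, tanh 1.033202) = (0.663, 0.775)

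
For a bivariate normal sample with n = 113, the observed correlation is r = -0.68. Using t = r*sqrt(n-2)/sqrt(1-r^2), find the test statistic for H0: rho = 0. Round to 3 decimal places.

-9.771

t = r·√(n−2) / √(1−r²) with r = -0.68, n = 113
  = -0.68·√111 / √(1 − 0.4624)
  = -0.68·10.535654 / 0.733212
  = -7.164245 / 0.733212 = -9.771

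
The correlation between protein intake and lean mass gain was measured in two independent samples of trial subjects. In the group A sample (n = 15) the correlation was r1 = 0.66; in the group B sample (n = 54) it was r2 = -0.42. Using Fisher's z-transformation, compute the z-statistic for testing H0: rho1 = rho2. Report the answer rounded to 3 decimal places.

3.866

Fisher z-transforms: z1 = atanh(0.66) = 0.792814, z2 = atanh(-0.42) = -0.447692; difference d = 1.240506
Var(d) = 1/12 + 1/51 = 0.0833333 + 0.0196078 = 0.1029411
z = d/√Var(d) = 1.240506 / √0.1029411 = 1.240506 / 0.320844 = 3.866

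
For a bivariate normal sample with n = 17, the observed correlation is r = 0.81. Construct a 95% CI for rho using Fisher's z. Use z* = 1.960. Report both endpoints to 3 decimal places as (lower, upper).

(0.539, 0.929)

z_r = atanh(0.81) = 1.127029;  SE = 1/√(n−3) = 1/√14 = 0.267261
z-limits: 1.127029 ± 1.960·0.267261 = 1.127029 ± 0.523832 = [0.603197, 1.650861]
ρ-limits: (tanh 0.603197, tanh 1.650861) = (0.539, 0.929)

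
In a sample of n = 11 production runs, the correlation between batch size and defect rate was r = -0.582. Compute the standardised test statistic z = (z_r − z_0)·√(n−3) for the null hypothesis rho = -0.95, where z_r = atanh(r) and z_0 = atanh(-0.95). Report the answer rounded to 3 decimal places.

Fisher z: atanh(-0.582) = -0.665482, atanh(-0.95) = -1.831781
z = (z_r − z_0)·√(n−3) = (-0.665482 − (-1.831781))·√8 = 1.166299 · 2.828427 = 3.299

3.299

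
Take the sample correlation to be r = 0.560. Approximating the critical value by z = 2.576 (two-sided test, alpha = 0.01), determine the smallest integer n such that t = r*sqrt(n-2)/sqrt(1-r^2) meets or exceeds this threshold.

17

r√(n−2)/√(1−r²) ≥ 2.576  ⇔  n−2 ≥ (2.576)²·(1−r²)/r²
(1−r²)/r² = (1−0.313600)/0.313600 = 2.1888
n ≥ 2 + 6.635776·2.1888 = 2 + 14.5244 = 16.5244
⌈16.5244⌉ = 17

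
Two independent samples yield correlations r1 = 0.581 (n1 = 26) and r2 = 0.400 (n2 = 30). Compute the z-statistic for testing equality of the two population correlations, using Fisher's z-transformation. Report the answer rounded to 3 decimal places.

0.847

Fisher z-transforms: z1 = atanh(0.581) = 0.663971, z2 = atanh(0.400) = 0.423649; difference d = 0.240322
Var(d) = 1/23 + 1/27 = 0.0434783 + 0.0370370 = 0.0805153
z = d/√Var(d) = 0.240322 / √0.0805153 = 0.240322 / 0.283752 = 0.847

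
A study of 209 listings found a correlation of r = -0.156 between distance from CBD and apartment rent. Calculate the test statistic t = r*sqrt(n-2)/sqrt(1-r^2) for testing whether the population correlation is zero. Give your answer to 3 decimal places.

1 − r² = 1 − 0.024336 = 0.975664;  √(1−r²) = 0.987757
√(n−2) = √207 = 14.387495
t = r·√(n−2)/√(1−r²) = -0.156 · 14.387495 / 0.987757 = -2.272

-2.272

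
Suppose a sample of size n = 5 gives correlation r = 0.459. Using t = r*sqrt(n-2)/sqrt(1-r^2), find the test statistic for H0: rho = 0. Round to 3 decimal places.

1 − r² = 1 − 0.210681 = 0.789319;  √(1−r²) = 0.888436
√(n−2) = √3 = 1.732051
t = r·√(n−2)/√(1−r²) = 0.459 · 1.732051 / 0.888436 = 0.895

0.895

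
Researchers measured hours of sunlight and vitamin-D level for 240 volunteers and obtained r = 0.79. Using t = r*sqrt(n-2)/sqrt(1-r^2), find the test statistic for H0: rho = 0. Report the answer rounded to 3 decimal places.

1 − r² = 1 − 0.6241 = 0.3759;  √(1−r²) = 0.613107
√(n−2) = √238 = 15.427249
t = r·√(n−2)/√(1−r²) = 0.79 · 15.427249 / 0.613107 = 19.878

19.878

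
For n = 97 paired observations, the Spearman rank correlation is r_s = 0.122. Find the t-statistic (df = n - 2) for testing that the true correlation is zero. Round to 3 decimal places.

1.198

1 − r_s² = 1 − 0.014884 = 0.985116;  √(1−r_s²) = 0.992530
√(n−2) = √95 = 9.746794
t = r_s·√(n−2)/√(1−r_s²) = 0.122 · 9.746794 / 0.992530 = 1.198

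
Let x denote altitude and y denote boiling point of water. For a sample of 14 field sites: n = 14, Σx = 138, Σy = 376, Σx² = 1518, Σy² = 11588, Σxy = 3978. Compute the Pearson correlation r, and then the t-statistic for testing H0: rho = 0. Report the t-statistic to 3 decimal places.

S_xy = nΣxy − ΣxΣy = 14·3978 − 138·376 = 55692 − 51888 = 3804
S_xx = nΣx² − (Σx)² = 14·1518 − 138² = 21252 − 19044 = 2208
S_yy = nΣy² − (Σy)² = 14·11588 − 376² = 162232 − 141376 = 20856
r = S_xy / √(S_xx·S_yy) = 3804 / √(2208·20856) = 3804 / √46050048 = 3804 / 6786.0186 = 0.5606
t = r·√(n−2)/√(1−r²) = 0.5606·√12 / √(1−0.314272) = 1.941975 / 0.828087 = 2.345

2.345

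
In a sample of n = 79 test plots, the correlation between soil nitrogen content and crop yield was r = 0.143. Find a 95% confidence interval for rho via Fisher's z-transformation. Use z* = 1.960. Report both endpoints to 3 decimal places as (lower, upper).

z_r = atanh(0.143) = 0.143987;  SE = 1/√(n−3) = 1/√76 = 0.114708
z-limits: 0.143987 ± 1.960·0.114708 = 0.143987 ± 0.224828 = [-0.080841, 0.368815]
ρ-limits: (tanh -0.080841, tanh 0.368815) = (-0.081, 0.353)

(-0.081, 0.353)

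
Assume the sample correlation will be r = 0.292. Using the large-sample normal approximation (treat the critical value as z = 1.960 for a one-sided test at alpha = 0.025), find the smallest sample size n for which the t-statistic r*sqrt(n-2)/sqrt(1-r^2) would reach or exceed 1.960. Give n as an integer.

44

r√(n−2)/√(1−r²) ≥ 1.960  ⇔  n−2 ≥ (1.960)²·(1−r²)/r²
(1−r²)/r² = (1−0.085264)/0.085264 = 10.7283
n ≥ 2 + 3.8416·10.7283 = 2 + 41.2138 = 43.2138
⌈43.2138⌉ = 44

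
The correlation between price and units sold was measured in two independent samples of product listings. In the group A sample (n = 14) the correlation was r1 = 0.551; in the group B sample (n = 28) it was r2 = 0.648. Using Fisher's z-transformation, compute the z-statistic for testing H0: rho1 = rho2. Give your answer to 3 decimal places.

-0.420

Fisher z-transforms: z1 = atanh(0.551) = 0.619816, z2 = atanh(0.648) = 0.771843; difference d = -0.152027
Var(d) = 1/11 + 1/25 = 0.0909091 + 0.0400000 = 0.1309091
z = d/√Var(d) = -0.152027 / √0.1309091 = -0.152027 / 0.361814 = -0.420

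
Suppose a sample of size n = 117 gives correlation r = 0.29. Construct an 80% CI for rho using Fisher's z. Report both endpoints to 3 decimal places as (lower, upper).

(0.177, 0.396)

Fisher z: z_r = atanh(r) = ½·ln((1+0.29)/(1−0.29)) = 0.298566
SE(z) = 1/√(n−3) = 1/√114 = 0.093659
80% ⇒ z* = 1.282; margin = 1.282·0.093659 = 0.120071
CI on z-scale: (0.178495, 0.418637)
Back-transform: tanh(0.178495) = 0.176623, tanh(0.418637) = 0.395782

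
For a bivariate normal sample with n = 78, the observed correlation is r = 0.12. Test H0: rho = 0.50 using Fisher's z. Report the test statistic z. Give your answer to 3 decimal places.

-3.713

z_r = atanh(0.12) = 0.120581,  z_0 = atanh(0.50) = 0.549306
SE = 1/√(n−3) = 1/√75 = 0.115470
z = (z_r − z_0)/SE = (0.120581 − 0.549306) / 0.115470 = -0.428725 / 0.115470 = -3.713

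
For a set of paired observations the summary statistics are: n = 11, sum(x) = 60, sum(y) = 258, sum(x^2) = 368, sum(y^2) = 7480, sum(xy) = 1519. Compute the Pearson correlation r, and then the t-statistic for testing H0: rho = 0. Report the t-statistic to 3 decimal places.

1.568

Numerator: nΣxy − (Σx)(Σy) = 11·1519 − (60)(258) = 1229
Denominator: √[(nΣx²−(Σx)²)(nΣy²−(Σy)²)]
  nΣx²−(Σx)² = 11·368 − 3600 = 448;  nΣy²−(Σy)² = 11·7480 − 66564 = 15716
  √(448·15716) = √7040768 = 2653.4446
r = 1229 / 2653.4446 = 0.4632
t = r·√(n−2)/√(1−r²) = 0.4632·√9 / √(1−0.214554) = 1.389600 / 0.886254 = 1.568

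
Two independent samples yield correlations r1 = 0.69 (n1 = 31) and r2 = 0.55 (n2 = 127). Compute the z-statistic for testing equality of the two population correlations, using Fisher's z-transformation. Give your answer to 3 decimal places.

z1 = atanh(0.69) = 0.847956,  z2 = atanh(0.55) = 0.618381
SE = √(1/(n1−3) + 1/(n2−3)) = √(1/28 + 1/124) = √(0.0357143 + 0.0080645) = √0.0437788 = 0.209234
z = (z1 − z2)/SE = (0.847956 − 0.618381) / 0.209234 = 0.229575 / 0.209234 = 1.097

1.097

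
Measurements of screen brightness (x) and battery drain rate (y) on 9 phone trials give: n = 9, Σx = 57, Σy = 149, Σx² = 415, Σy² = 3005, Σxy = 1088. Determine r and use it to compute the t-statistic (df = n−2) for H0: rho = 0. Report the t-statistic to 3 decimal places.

Numerator: nΣxy − (Σx)(Σy) = 9·1088 − (57)(149) = 1299
Denominator: √[(nΣx²−(Σx)²)(nΣy²−(Σy)²)]
  nΣx²−(Σx)² = 9·415 − 3249 = 486;  nΣy²−(Σy)² = 9·3005 − 22201 = 4844
  √(486·4844) = √2354184 = 1534.3350
r = 1299 / 1534.3350 = 0.8466
t = r·√(n−2)/√(1−r²) = 0.8466·√7 / √(1−0.716732) = 2.239893 / 0.532229 = 4.209

4.209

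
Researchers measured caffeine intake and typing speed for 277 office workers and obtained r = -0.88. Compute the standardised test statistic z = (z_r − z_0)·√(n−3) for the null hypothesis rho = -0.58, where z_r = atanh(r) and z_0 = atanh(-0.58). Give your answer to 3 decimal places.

Fisher z: atanh(-0.88) = -1.375768, atanh(-0.58) = -0.662463
z = (z_r − z_0)·√(n−3) = (-1.375768 − (-0.662463))·√274 = -0.713305 · 16.552945 = -11.807

-11.807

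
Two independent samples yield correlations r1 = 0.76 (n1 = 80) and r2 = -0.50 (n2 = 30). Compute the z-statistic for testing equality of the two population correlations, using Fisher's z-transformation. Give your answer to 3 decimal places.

Fisher z-transforms: z1 = atanh(0.76) = 0.996215, z2 = atanh(-0.50) = -0.549306; difference d = 1.545521
Var(d) = 1/77 + 1/27 = 0.0129870 + 0.0370370 = 0.0500240
z = d/√Var(d) = 1.545521 / √0.0500240 = 1.545521 / 0.223660 = 6.910

6.910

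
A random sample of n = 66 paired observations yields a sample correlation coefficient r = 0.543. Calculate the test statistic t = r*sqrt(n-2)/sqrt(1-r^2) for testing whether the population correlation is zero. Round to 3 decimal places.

5.173

t = r·√(n−2) / √(1−r²) with r = 0.543, n = 66
  = 0.543·√64 / √(1 − 0.294849)
  = 0.543·8.000000 / 0.839733
  = 4.344000 / 0.839733 = 5.173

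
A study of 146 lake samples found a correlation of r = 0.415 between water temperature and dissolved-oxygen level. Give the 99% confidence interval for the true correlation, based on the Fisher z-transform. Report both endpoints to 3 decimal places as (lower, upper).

z_r = atanh(0.415) = 0.441636;  SE = 1/√(n−3) = 1/√143 = 0.083624
z-limits: 0.441636 ± 2.576·0.083624 = 0.441636 ± 0.215415 = [0.226221, 0.657051]
ρ-limits: (tanh 0.226221, tanh 0.657051) = (0.222, 0.576)

(0.222, 0.576)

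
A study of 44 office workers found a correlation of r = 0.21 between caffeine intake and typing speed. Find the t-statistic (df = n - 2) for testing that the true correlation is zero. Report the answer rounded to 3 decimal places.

t = r·√(n−2) / √(1−r²) with r = 0.21, n = 44
  = 0.21·√42 / √(1 − 0.0441)
  = 0.21·6.480741 / 0.977701
  = 1.360956 / 0.977701 = 1.392

1.392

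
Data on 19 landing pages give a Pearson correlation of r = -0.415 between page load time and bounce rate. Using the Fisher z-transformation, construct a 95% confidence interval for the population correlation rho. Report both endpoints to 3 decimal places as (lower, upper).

Fisher z: z_r = atanh(r) = ½·ln((1+(-0.415))/(1−(-0.415))) = -0.441636
SE(z) = 1/√(n−3) = 1/√16 = 0.250000
95% ⇒ z* = 1.960; margin = 1.960·0.250000 = 0.490000
CI on z-scale: (-0.931636, 0.048364)
Back-transform: tanh(-0.931636) = -0.731356, tanh(0.048364) = 0.048326

(-0.731, 0.048)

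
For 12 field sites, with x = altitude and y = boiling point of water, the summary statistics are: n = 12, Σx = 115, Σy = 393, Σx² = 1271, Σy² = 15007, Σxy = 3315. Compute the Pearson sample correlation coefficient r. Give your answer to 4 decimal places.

Numerator: nΣxy − (Σx)(Σy) = 12·3315 − (115)(393) = -5415
Denominator: √[(nΣx²−(Σx)²)(nΣy²−(Σy)²)]
  nΣx²−(Σx)² = 12·1271 − 13225 = 2027;  nΣy²−(Σy)² = 12·15007 − 154449 = 25635
  √(2027·25635) = √51962145 = 7208.4773
r = -5415 / 7208.4773 = -0.7512

-0.7512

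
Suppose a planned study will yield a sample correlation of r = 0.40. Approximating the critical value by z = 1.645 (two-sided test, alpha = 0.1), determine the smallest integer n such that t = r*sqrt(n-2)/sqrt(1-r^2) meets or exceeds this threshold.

17

Need r·√(n−2)/√(1−r²) ≥ 1.645
√(n−2) ≥ 1.645·√(1−0.1600) / 0.40 = 1.645·0.916515 / 0.40 = 3.7692
n−2 ≥ 14.2069  ⇒  n ≥ 16.2069
Smallest integer n = 17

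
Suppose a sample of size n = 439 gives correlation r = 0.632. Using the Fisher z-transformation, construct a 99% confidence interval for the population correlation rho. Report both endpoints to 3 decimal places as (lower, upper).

(0.552, 0.700)

z_r = atanh(0.632) = 0.744739;  SE = 1/√(n−3) = 1/√436 = 0.047891
z-limits: 0.744739 ± 2.576·0.047891 = 0.744739 ± 0.123367 = [0.621372, 0.868106]
ρ-limits: (tanh 0.621372, tanh 0.868106) = (0.552, 0.700)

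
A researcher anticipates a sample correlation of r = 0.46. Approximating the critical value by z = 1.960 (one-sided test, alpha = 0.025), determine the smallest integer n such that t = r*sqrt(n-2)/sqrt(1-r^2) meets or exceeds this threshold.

Need r·√(n−2)/√(1−r²) ≥ 1.960
√(n−2) ≥ 1.960·√(1−0.2116) / 0.46 = 1.960·0.887919 / 0.46 = 3.7833
n−2 ≥ 14.3134  ⇒  n ≥ 16.3134
Smallest integer n = 17

17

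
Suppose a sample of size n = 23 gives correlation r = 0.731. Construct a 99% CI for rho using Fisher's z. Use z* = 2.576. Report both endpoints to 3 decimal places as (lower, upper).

(0.341, 0.906)

Fisher z: z_r = atanh(r) = ½·ln((1+0.731)/(1−0.731)) = 0.930872
SE(z) = 1/√(n−3) = 1/√20 = 0.223607
99% ⇒ z* = 2.576; margin = 2.576·0.223607 = 0.576012
CI on z-scale: (0.354860, 1.506884)
Back-transform: tanh(0.354860) = 0.340679, tanh(1.506884) = 0.906385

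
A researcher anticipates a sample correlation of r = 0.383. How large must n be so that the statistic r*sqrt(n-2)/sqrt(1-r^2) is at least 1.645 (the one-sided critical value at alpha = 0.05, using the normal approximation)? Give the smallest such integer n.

r√(n−2)/√(1−r²) ≥ 1.645  ⇔  n−2 ≥ (1.645)²·(1−r²)/r²
(1−r²)/r² = (1−0.146689)/0.146689 = 5.8171
n ≥ 2 + 2.706025·5.8171 = 2 + 15.7412 = 17.7412
⌈17.7412⌉ = 18

18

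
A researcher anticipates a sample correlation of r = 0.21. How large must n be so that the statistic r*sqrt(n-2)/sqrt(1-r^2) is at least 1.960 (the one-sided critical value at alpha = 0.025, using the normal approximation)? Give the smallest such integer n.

86

Need r·√(n−2)/√(1−r²) ≥ 1.960
√(n−2) ≥ 1.960·√(1−0.0441) / 0.21 = 1.960·0.977701 / 0.21 = 9.1252
n−2 ≥ 83.2693  ⇒  n ≥ 85.2693
Smallest integer n = 86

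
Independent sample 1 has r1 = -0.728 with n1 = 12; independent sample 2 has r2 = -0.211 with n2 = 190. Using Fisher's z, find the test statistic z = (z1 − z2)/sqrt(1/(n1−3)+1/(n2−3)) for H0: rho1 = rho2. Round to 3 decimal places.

Fisher z-transforms: z1 = atanh(-0.728) = -0.924459, z2 = atanh(-0.211) = -0.214218; difference d = -0.710241
Var(d) = 1/9 + 1/187 = 0.1111111 + 0.0053476 = 0.1164587
z = d/√Var(d) = -0.710241 / √0.1164587 = -0.710241 / 0.341260 = -2.081

-2.081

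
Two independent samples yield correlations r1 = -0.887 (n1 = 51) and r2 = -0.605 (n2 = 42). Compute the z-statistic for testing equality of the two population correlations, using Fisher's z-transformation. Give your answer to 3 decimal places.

Fisher z-transforms: z1 = atanh(-0.887) = -1.407678, z2 = atanh(-0.605) = -0.700997; difference d = -0.706681
Var(d) = 1/48 + 1/39 = 0.0208333 + 0.0256410 = 0.0464743
z = d/√Var(d) = -0.706681 / √0.0464743 = -0.706681 / 0.215579 = -3.278

-3.278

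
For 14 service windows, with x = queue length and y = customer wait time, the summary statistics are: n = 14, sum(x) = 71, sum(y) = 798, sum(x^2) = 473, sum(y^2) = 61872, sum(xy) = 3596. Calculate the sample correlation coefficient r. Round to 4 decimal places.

-0.3315

S_xy = nΣxy − ΣxΣy = 14·3596 − 71·798 = 50344 − 56658 = -6314
S_xx = nΣx² − (Σx)² = 14·473 − 71² = 6622 − 5041 = 1581
S_yy = nΣy² − (Σy)² = 14·61872 − 798² = 866208 − 636804 = 229404
r = S_xy / √(S_xx·S_yy) = -6314 / √(1581·229404) = -6314 / √362687724 = -6314 / 19044.3620 = -0.3315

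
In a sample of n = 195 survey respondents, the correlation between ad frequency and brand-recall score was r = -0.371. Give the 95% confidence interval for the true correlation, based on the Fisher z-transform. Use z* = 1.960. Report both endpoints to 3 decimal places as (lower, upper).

(-0.486, -0.243)

z_r = atanh(-0.371) = -0.389582;  SE = 1/√(n−3) = 1/√192 = 0.072169
z-limits: -0.389582 ± 1.960·0.072169 = -0.389582 ± 0.141451 = [-0.531033, -0.248131]
ρ-limits: (tanh -0.531033, tanh -0.248131) = (-0.486, -0.243)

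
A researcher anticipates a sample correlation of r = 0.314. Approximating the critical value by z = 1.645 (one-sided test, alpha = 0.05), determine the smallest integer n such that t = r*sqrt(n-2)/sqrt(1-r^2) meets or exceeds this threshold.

27

Need r·√(n−2)/√(1−r²) ≥ 1.645
√(n−2) ≥ 1.645·√(1−0.098596) / 0.314 = 1.645·0.949423 / 0.314 = 4.9739
n−2 ≥ 24.7397  ⇒  n ≥ 26.7397
Smallest integer n = 27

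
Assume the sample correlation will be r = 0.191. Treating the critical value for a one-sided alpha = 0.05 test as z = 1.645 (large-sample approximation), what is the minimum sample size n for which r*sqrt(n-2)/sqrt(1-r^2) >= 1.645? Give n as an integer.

r√(n−2)/√(1−r²) ≥ 1.645  ⇔  n−2 ≥ (1.645)²·(1−r²)/r²
(1−r²)/r² = (1−0.036481)/0.036481 = 26.4115
n ≥ 2 + 2.706025·26.4115 = 2 + 71.4702 = 73.4702
⌈73.4702⌉ = 74

74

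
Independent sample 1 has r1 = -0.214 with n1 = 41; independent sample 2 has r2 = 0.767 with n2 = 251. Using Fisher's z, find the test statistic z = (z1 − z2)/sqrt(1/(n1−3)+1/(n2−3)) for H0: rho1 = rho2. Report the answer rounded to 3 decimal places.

z1 = atanh(-0.214) = -0.217360,  z2 = atanh(0.767) = 1.013000
SE = √(1/(n1−3) + 1/(n2−3)) = √(1/38 + 1/248) = √(0.0263158 + 0.0040323) = √0.0303481 = 0.174207
z = (z1 − z2)/SE = (-0.217360 − 1.013000) / 0.174207 = -1.230360 / 0.174207 = -7.063

-7.063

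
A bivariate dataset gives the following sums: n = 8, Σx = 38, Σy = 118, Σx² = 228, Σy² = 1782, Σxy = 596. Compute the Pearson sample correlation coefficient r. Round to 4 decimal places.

Numerator: nΣxy − (Σx)(Σy) = 8·596 − (38)(118) = 284
Denominator: √[(nΣx²−(Σx)²)(nΣy²−(Σy)²)]
  nΣx²−(Σx)² = 8·228 − 1444 = 380;  nΣy²−(Σy)² = 8·1782 − 13924 = 332
  √(380·332) = √126160 = 355.1901
r = 284 / 355.1901 = 0.7996

0.7996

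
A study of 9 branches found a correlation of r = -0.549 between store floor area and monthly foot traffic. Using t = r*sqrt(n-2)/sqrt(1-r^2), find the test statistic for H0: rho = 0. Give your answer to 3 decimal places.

-1.738

1 − r² = 1 − 0.301401 = 0.698599;  √(1−r²) = 0.835822
√(n−2) = √7 = 2.645751
t = r·√(n−2)/√(1−r²) = -0.549 · 2.645751 / 0.835822 = -1.738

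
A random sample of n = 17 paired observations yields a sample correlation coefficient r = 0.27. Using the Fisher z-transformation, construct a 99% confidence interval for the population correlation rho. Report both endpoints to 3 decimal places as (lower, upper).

z_r = atanh(0.27) = 0.276864;  SE = 1/√(n−3) = 1/√14 = 0.267261
z-limits: 0.276864 ± 2.576·0.267261 = 0.276864 ± 0.688464 = [-0.411600, 0.965328]
ρ-limits: (tanh -0.411600, tanh 0.965328) = (-0.390, 0.747)

(-0.390, 0.747)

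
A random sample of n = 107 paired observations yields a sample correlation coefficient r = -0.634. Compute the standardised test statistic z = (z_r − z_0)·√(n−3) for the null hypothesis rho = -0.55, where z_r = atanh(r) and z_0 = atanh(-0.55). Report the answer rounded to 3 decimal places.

-1.323

Fisher z: atanh(-0.634) = -0.748076, atanh(-0.55) = -0.618381
z = (z_r − z_0)·√(n−3) = (-0.748076 − (-0.618381))·√104 = -0.129695 · 10.198039 = -1.323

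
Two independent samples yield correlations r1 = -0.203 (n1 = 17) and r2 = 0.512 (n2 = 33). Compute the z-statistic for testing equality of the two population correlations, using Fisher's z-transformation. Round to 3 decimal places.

-2.383

Fisher z-transforms: z1 = atanh(-0.203) = -0.205860, z2 = atanh(0.512) = 0.565437; difference d = -0.771297
Var(d) = 1/14 + 1/30 = 0.0714286 + 0.0333333 = 0.1047619
z = d/√Var(d) = -0.771297 / √0.1047619 = -0.771297 / 0.323669 = -2.383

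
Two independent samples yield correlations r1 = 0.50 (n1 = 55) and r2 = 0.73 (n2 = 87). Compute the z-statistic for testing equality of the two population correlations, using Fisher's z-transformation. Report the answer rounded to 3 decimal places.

-2.150

Fisher z-transforms: z1 = atanh(0.50) = 0.549306, z2 = atanh(0.73) = 0.928727; difference d = -0.379421
Var(d) = 1/52 + 1/84 = 0.0192308 + 0.0119048 = 0.0311356
z = d/√Var(d) = -0.379421 / √0.0311356 = -0.379421 / 0.176453 = -2.150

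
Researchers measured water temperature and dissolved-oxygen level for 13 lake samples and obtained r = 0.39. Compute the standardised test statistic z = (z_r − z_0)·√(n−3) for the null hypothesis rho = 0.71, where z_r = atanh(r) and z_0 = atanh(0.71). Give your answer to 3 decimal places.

z_r = atanh(0.39) = 0.411800,  z_0 = atanh(0.71) = 0.887184
SE = 1/√(n−3) = 1/√10 = 0.316228
z = (z_r − z_0)/SE = (0.411800 − 0.887184) / 0.316228 = -0.475384 / 0.316228 = -1.503

-1.503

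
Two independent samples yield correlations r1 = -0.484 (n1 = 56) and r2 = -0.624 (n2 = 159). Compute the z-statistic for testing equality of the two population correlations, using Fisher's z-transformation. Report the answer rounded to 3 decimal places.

Fisher z-transforms: z1 = atanh(-0.484) = -0.528195, z2 = atanh(-0.624) = -0.731529; difference d = 0.203334
Var(d) = 1/53 + 1/156 = 0.0188679 + 0.0064103 = 0.0252782
z = d/√Var(d) = 0.203334 / √0.0252782 = 0.203334 / 0.158991 = 1.279

1.279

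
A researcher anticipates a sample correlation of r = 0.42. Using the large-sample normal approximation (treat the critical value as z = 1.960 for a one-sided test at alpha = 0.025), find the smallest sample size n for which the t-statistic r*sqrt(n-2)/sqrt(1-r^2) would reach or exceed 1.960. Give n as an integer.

20

Need r·√(n−2)/√(1−r²) ≥ 1.960
√(n−2) ≥ 1.960·√(1−0.1764) / 0.42 = 1.960·0.907524 / 0.42 = 4.2351
n−2 ≥ 17.9361  ⇒  n ≥ 19.9361
Smallest integer n = 20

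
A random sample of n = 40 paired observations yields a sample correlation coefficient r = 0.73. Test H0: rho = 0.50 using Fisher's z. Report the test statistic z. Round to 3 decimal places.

2.308

z_r = atanh(0.73) = 0.928727,  z_0 = atanh(0.50) = 0.549306
SE = 1/√(n−3) = 1/√37 = 0.164399
z = (z_r − z_0)/SE = (0.928727 − 0.549306) / 0.164399 = 0.379421 / 0.164399 = 2.308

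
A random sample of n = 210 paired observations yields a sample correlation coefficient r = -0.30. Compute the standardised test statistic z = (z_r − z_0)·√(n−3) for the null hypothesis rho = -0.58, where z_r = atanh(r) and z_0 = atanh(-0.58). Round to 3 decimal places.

Fisher z: atanh(-0.30) = -0.309520, atanh(-0.58) = -0.662463
z = (z_r − z_0)·√(n−3) = (-0.309520 − (-0.662463))·√207 = 0.352943 · 14.387495 = 5.078

5.078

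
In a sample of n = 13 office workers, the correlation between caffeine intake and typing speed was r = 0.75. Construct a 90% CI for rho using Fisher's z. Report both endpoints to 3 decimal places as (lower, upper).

Fisher z: z_r = atanh(r) = ½·ln((1+0.75)/(1−0.75)) = 0.972955
SE(z) = 1/√(n−3) = 1/√10 = 0.316228
90% ⇒ z* = 1.645; margin = 1.645·0.316228 = 0.520195
CI on z-scale: (0.452760, 1.493150)
Back-transform: tanh(0.452760) = 0.424165, tanh(1.493150) = 0.903903

(0.424, 0.904)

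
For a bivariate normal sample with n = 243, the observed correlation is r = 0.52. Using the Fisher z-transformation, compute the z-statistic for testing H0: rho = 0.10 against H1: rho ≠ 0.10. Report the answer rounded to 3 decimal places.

z_r = atanh(0.52) = 0.576340,  z_0 = atanh(0.10) = 0.100335
SE = 1/√(n−3) = 1/√240 = 0.064550
z = (z_r − z_0)/SE = (0.576340 − 0.100335) / 0.064550 = 0.476005 / 0.064550 = 7.374

7.374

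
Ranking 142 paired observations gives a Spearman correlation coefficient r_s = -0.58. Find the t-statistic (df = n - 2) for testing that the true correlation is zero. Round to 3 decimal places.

t = r_s·√(n−2) / √(1−r_s²) with r_s = -0.58, n = 142
  = -0.58·√140 / √(1 − 0.3364)
  = -0.58·11.832160 / 0.814616
  = -6.862653 / 0.814616 = -8.424

-8.424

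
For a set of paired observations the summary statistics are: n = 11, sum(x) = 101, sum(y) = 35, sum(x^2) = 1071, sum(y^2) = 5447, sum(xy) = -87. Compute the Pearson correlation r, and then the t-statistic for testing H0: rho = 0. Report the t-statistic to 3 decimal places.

S_xy = nΣxy − ΣxΣy = 11·(-87) − 101·35 = -957 − 3535 = -4492
S_xx = nΣx² − (Σx)² = 11·1071 − 101² = 11781 − 10201 = 1580
S_yy = nΣy² − (Σy)² = 11·5447 − 35² = 59917 − 1225 = 58692
r = S_xy / √(S_xx·S_yy) = -4492 / √(1580·58692) = -4492 / √92733360 = -4492 / 9629.8162 = -0.4665
t = r·√(n−2)/√(1−r²) = -0.4665·√9 / √(1−0.217622) = -1.399500 / 0.884521 = -1.582

-1.582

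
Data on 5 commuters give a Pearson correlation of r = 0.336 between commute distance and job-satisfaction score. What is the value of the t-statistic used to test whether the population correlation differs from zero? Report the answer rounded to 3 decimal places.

0.618

t = r·√(n−2) / √(1−r²) with r = 0.336, n = 5
  = 0.336·√3 / √(1 − 0.112896)
  = 0.336·1.732051 / 0.941862
  = 0.581969 / 0.941862 = 0.618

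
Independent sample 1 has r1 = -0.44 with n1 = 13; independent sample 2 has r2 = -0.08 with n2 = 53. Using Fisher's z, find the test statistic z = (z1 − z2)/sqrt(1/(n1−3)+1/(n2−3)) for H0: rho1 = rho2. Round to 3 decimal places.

Fisher z-transforms: z1 = atanh(-0.44) = -0.472231, z2 = atanh(-0.08) = -0.080171; difference d = -0.392060
Var(d) = 1/10 + 1/50 = 0.1000000 + 0.0200000 = 0.1200000
z = d/√Var(d) = -0.392060 / √0.1200000 = -0.392060 / 0.346410 = -1.132

-1.132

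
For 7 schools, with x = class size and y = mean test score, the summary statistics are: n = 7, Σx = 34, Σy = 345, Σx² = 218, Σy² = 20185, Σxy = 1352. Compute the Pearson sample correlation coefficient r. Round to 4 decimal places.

Numerator: nΣxy − (Σx)(Σy) = 7·1352 − (34)(345) = -2266
Denominator: √[(nΣx²−(Σx)²)(nΣy²−(Σy)²)]
  nΣx²−(Σx)² = 7·218 − 1156 = 370;  nΣy²−(Σy)² = 7·20185 − 119025 = 22270
  √(370·22270) = √8239900 = 2870.5226
r = -2266 / 2870.5226 = -0.7894

-0.7894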